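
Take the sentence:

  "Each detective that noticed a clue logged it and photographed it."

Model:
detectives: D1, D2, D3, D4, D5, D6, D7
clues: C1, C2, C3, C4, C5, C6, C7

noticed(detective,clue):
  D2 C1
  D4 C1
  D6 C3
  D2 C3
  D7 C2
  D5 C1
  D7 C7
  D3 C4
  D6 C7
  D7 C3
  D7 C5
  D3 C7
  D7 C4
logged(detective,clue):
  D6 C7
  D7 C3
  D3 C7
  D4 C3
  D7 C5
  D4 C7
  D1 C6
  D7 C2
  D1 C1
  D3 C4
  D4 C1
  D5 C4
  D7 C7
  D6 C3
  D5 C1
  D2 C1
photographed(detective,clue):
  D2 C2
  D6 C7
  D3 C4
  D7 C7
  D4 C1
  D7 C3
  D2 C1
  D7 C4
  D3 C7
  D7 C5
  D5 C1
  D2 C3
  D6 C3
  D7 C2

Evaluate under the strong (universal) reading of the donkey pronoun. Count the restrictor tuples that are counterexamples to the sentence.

2

"it" takes "a clue" as antecedent — a donkey pronoun bound across the clause boundary.
Strong reading: for every (d,c) with noticed(d,c), logged(d,c) ∧ photographed(d,c).
Restrictor pairs: (D2,C1) ✓  (D2,C3) ✗  (D3,C4) ✓  (D3,C7) ✓  (D4,C1) ✓  (D5,C1) ✓  (D6,C3) ✓  (D6,C7) ✓  (D7,C2) ✓  (D7,C3) ✓  (D7,C4) ✗  (D7,C5) ✓  (D7,C7) ✓
Counterexamples (restrictor pairs failing the scope): 2.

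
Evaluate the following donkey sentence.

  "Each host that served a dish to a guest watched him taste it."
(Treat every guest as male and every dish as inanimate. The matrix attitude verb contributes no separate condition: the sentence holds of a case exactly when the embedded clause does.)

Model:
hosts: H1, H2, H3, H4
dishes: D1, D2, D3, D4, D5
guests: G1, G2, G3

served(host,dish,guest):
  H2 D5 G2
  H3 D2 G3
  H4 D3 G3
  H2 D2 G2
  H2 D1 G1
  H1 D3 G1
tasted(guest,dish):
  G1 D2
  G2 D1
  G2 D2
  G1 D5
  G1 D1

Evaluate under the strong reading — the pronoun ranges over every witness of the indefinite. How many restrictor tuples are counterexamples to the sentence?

4

"him" takes "a guest" as antecedent and "it" takes "a dish"; both are donkey pronouns co-varying with the restrictor.
Strong reading: for every (h,d,g) with served(h,d,g), tasted(g,d).
Restrictor triples: (H1,D3,G1)→tasted(G1,D3) ✗  (H2,D1,G1)→tasted(G1,D1) ✓  (H2,D2,G2)→tasted(G2,D2) ✓  (H2,D5,G2)→tasted(G2,D5) ✗  (H3,D2,G3)→tasted(G3,D2) ✗  (H4,D3,G3)→tasted(G3,D3) ✗
Counterexamples (restrictor triples failing the scope): 4.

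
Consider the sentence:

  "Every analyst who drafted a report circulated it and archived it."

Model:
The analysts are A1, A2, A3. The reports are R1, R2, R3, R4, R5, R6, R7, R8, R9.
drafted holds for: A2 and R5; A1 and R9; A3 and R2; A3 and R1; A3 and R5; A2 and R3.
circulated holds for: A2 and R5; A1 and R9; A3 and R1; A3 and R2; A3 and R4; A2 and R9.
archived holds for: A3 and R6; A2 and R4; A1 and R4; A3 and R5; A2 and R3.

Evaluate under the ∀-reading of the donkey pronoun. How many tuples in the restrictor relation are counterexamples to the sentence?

6

"it" takes "a report" as antecedent — a donkey pronoun bound across the clause boundary.
Strong reading: for every (a,r) with drafted(a,r), circulated(a,r) ∧ archived(a,r).
Restrictor pairs: (A1,R9) ✗  (A2,R3) ✗  (A2,R5) ✗  (A3,R1) ✗  (A3,R2) ✗  (A3,R5) ✗
Counterexamples (restrictor pairs failing the scope): 6.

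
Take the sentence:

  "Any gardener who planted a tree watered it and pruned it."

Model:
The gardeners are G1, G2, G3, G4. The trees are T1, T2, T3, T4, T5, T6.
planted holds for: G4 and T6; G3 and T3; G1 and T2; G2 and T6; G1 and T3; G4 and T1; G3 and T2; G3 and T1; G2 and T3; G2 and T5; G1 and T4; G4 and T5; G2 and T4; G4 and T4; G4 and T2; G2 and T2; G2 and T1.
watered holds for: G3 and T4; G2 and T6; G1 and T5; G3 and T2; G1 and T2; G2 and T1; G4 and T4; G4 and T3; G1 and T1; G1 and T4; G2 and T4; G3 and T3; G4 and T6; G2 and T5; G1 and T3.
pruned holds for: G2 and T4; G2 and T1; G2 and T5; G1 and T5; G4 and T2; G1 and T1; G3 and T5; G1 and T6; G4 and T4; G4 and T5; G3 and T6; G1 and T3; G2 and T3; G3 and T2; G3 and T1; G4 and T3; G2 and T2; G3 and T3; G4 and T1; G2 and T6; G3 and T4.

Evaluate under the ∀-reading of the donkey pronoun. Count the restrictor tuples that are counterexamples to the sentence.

"it" takes "a tree" as antecedent — a donkey pronoun bound across the clause boundary.
Strong reading: for every (g,t) with planted(g,t), watered(g,t) ∧ pruned(g,t).
Restrictor pairs: (G1,T2) ✗  (G1,T3) ✓  (G1,T4) ✗  (G2,T1) ✓  (G2,T2) ✗  (G2,T3) ✗  (G2,T4) ✓  (G2,T5) ✓  (G2,T6) ✓  (G3,T1) ✗  (G3,T2) ✓  (G3,T3) ✓  (G4,T1) ✗  (G4,T2) ✗  (G4,T4) ✓  (G4,T5) ✗  (G4,T6) ✗
Counterexamples (restrictor pairs failing the scope): 9.

9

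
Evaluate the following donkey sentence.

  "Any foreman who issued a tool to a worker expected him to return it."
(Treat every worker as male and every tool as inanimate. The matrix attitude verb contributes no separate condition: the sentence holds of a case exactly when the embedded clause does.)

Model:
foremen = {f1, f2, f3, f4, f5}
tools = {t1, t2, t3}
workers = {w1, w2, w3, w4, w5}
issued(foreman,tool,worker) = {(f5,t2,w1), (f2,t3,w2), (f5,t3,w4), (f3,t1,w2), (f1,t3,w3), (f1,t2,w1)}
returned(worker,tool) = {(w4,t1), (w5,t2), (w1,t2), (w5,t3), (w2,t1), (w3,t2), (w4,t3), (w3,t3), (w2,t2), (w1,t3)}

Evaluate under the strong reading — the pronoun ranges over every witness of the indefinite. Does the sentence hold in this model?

"him" takes "a worker" as antecedent and "it" takes "a tool"; both are donkey pronouns co-varying with the restrictor.
Strong reading: for every (f,t,w) with issued(f,t,w), returned(w,t).
Restrictor triples: (f1,t2,w1)→returned(w1,t2) ✓  (f1,t3,w3)→returned(w3,t3) ✓  (f2,t3,w2)→returned(w2,t3) ✗  (f3,t1,w2)→returned(w2,t1) ✓  (f5,t2,w1)→returned(w1,t2) ✓  (f5,t3,w4)→returned(w4,t3) ✓
Counterexample: (f2,t3,w2) — returned(w2,t3) does not hold.

False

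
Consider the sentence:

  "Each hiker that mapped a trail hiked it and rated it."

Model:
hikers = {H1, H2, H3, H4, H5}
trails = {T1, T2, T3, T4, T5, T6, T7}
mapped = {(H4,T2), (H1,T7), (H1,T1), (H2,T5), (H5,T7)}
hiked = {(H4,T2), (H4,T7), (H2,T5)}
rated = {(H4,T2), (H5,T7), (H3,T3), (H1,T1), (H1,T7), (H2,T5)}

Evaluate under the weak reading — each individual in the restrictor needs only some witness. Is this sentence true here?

"it" takes "a trail" as antecedent — a donkey pronoun bound across the clause boundary.
Weak reading: every hiker h with some mapped-trail has at least one mapped-trail t such that hiked(h,t) ∧ rated(h,t).
Per hiker: H1:✗  H2:✓  H4:✓  H5:✗
H1 has no witness among its mapped-trails.

False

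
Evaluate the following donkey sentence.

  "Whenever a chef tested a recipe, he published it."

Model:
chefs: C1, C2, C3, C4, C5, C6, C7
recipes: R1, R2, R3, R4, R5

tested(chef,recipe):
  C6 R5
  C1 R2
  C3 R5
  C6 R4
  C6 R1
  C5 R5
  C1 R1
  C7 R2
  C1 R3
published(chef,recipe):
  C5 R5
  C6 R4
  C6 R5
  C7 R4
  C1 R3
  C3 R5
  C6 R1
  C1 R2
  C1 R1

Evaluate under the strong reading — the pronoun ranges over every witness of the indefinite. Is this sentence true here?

False

"it" takes "a recipe" as antecedent — a donkey pronoun bound across the clause boundary.
Strong reading: for every (c,r) with tested(c,r), published(c,r).
Restrictor pairs: (C1,R1) ✓  (C1,R2) ✓  (C1,R3) ✓  (C3,R5) ✓  (C5,R5) ✓  (C6,R1) ✓  (C6,R4) ✓  (C6,R5) ✓  (C7,R2) ✗
Counterexample: (C7,R2) is in tested but fails the scope.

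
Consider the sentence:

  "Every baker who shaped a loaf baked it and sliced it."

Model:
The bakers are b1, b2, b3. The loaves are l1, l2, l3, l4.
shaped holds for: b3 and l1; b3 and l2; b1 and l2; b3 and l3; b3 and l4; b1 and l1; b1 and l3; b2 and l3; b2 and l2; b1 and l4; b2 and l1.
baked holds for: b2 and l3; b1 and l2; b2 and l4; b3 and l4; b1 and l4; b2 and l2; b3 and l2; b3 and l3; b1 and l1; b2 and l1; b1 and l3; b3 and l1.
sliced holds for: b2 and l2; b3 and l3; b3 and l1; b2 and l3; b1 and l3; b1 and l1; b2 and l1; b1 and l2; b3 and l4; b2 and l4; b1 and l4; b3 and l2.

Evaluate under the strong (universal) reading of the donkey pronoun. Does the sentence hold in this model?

True

"it" takes "a loaf" as antecedent — a donkey pronoun bound across the clause boundary.
Strong reading: for every (b,l) with shaped(b,l), baked(b,l) ∧ sliced(b,l).
Restrictor pairs: (b1,l1) ✓  (b1,l2) ✓  (b1,l3) ✓  (b1,l4) ✓  (b2,l1) ✓  (b2,l2) ✓  (b2,l3) ✓  (b3,l1) ✓  (b3,l2) ✓  (b3,l3) ✓  (b3,l4) ✓
Every restrictor pair satisfies the scope.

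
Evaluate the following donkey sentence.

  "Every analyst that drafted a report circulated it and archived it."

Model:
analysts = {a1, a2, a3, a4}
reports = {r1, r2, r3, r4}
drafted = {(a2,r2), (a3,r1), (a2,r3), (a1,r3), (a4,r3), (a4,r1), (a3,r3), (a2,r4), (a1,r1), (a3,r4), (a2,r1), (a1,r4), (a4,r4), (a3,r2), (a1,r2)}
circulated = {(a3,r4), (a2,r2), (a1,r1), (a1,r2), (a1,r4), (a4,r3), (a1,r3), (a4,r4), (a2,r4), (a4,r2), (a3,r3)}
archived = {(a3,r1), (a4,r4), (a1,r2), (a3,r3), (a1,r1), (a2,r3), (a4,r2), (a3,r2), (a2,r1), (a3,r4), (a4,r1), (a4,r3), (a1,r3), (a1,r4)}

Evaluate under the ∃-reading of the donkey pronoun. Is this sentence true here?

"it" takes "a report" as antecedent — a donkey pronoun bound across the clause boundary.
Weak reading: every analyst a with some drafted-report has at least one drafted-report r such that circulated(a,r) ∧ archived(a,r).
Per analyst: a1:✓  a2:✗  a3:✓  a4:✓
a2 has no witness among its drafted-reports.

False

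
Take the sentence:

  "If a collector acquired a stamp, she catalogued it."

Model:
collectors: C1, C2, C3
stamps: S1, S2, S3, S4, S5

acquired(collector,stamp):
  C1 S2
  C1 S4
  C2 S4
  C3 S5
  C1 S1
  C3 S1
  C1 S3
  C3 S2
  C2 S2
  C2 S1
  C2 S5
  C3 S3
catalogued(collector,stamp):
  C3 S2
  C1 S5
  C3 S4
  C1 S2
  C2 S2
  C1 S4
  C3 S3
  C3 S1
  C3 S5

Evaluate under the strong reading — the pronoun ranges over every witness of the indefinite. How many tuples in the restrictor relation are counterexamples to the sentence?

"it" takes "a stamp" as antecedent — a donkey pronoun bound across the clause boundary.
Strong reading: for every (c,s) with acquired(c,s), catalogued(c,s).
Restrictor pairs: (C1,S1) ✗  (C1,S2) ✓  (C1,S3) ✗  (C1,S4) ✓  (C2,S1) ✗  (C2,S2) ✓  (C2,S4) ✗  (C2,S5) ✗  (C3,S1) ✓  (C3,S2) ✓  (C3,S3) ✓  (C3,S5) ✓
Counterexamples (restrictor pairs failing the scope): 5.

5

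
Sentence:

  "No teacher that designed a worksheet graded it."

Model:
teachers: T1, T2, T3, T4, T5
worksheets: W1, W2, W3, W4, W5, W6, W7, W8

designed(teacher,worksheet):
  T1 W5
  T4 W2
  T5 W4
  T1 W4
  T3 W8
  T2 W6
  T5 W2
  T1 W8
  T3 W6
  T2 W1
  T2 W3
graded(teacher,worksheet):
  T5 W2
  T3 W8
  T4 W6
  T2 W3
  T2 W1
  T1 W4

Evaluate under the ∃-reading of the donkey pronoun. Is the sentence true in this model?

"it" takes "a worksheet" as antecedent — a donkey pronoun bound across the clause boundary.
Truth condition: for no (t,w) with designed(t,w) does graded(t,w) hold.
Restrictor pairs — does the scope hold? (T1,W4):holds  (T1,W5):fails  (T1,W8):fails  (T2,W1):holds  (T2,W3):holds  (T2,W6):fails  (T3,W6):fails  (T3,W8):holds  (T4,W2):fails  (T5,W2):holds  (T5,W4):fails
Scope holds for 5 pair(s), so the sentence is false.

False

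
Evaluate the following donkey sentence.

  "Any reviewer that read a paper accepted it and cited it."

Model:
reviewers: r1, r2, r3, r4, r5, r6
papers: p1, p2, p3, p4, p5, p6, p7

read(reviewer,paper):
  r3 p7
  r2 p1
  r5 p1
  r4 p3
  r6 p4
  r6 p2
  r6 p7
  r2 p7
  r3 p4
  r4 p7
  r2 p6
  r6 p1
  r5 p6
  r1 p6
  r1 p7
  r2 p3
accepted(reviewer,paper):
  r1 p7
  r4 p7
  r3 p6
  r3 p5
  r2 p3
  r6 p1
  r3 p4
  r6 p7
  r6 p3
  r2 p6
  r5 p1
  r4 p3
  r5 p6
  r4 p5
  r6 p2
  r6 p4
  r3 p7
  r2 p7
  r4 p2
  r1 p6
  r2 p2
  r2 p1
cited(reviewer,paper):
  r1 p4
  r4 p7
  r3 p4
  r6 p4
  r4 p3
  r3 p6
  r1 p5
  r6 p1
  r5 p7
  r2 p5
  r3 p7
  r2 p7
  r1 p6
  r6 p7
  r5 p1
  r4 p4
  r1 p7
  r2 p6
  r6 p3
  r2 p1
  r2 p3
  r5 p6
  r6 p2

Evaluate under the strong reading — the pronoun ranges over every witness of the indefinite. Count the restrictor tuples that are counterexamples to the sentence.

0

"it" takes "a paper" as antecedent — a donkey pronoun bound across the clause boundary.
Strong reading: for every (r,p) with read(r,p), accepted(r,p) ∧ cited(r,p).
Restrictor pairs: (r1,p6) ✓  (r1,p7) ✓  (r2,p1) ✓  (r2,p3) ✓  (r2,p6) ✓  (r2,p7) ✓  (r3,p4) ✓  (r3,p7) ✓  (r4,p3) ✓  (r4,p7) ✓  (r5,p1) ✓  (r5,p6) ✓  (r6,p1) ✓  (r6,p2) ✓  (r6,p4) ✓  (r6,p7) ✓
Counterexamples (restrictor pairs failing the scope): 0.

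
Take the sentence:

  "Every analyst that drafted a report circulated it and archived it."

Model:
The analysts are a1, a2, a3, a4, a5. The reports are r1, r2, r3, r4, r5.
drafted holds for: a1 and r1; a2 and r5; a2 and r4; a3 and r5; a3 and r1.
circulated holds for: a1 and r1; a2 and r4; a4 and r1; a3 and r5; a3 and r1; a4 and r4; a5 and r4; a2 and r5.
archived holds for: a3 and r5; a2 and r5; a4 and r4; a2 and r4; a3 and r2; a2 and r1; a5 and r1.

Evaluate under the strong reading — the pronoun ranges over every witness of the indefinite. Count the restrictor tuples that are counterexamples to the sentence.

"it" takes "a report" as antecedent — a donkey pronoun bound across the clause boundary.
Strong reading: for every (a,r) with drafted(a,r), circulated(a,r) ∧ archived(a,r).
Restrictor pairs: (a1,r1) ✗  (a2,r4) ✓  (a2,r5) ✓  (a3,r1) ✗  (a3,r5) ✓
Counterexamples (restrictor pairs failing the scope): 2.

2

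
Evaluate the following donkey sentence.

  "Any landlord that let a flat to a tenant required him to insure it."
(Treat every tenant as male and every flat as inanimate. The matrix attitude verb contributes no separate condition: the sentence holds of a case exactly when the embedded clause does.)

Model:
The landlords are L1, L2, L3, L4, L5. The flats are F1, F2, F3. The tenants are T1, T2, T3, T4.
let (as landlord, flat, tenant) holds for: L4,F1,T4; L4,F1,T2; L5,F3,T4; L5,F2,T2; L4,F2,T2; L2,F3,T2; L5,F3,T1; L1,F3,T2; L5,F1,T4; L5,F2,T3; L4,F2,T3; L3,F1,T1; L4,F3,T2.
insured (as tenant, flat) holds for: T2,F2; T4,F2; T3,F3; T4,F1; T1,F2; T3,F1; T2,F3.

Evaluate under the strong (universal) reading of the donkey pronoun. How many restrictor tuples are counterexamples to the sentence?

"him" takes "a tenant" as antecedent and "it" takes "a flat"; both are donkey pronouns co-varying with the restrictor.
Strong reading: for every (l,f,t) with let(l,f,t), insured(t,f).
Restrictor triples: (L1,F3,T2)→insured(T2,F3) ✓  (L2,F3,T2)→insured(T2,F3) ✓  (L3,F1,T1)→insured(T1,F1) ✗  (L4,F1,T2)→insured(T2,F1) ✗  (L4,F1,T4)→insured(T4,F1) ✓  (L4,F2,T2)→insured(T2,F2) ✓  (L4,F2,T3)→insured(T3,F2) ✗  (L4,F3,T2)→insured(T2,F3) ✓  (L5,F1,T4)→insured(T4,F1) ✓  (L5,F2,T2)→insured(T2,F2) ✓  (L5,F2,T3)→insured(T3,F2) ✗  (L5,F3,T1)→insured(T1,F3) ✗  (L5,F3,T4)→insured(T4,F3) ✗
Counterexamples (restrictor triples failing the scope): 6.

6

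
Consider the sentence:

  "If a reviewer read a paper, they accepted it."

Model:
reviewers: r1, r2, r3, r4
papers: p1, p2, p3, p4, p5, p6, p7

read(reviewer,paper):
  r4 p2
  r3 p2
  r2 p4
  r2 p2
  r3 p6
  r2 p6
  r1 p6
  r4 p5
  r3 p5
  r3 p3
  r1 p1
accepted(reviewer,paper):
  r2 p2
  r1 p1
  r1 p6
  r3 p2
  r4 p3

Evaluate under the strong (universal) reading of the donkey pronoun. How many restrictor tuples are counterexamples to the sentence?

"it" takes "a paper" as antecedent — a donkey pronoun bound across the clause boundary.
Strong reading: for every (r,p) with read(r,p), accepted(r,p).
Restrictor pairs: (r1,p1) ✓  (r1,p6) ✓  (r2,p2) ✓  (r2,p4) ✗  (r2,p6) ✗  (r3,p2) ✓  (r3,p3) ✗  (r3,p5) ✗  (r3,p6) ✗  (r4,p2) ✗  (r4,p5) ✗
Counterexamples (restrictor pairs failing the scope): 7.

7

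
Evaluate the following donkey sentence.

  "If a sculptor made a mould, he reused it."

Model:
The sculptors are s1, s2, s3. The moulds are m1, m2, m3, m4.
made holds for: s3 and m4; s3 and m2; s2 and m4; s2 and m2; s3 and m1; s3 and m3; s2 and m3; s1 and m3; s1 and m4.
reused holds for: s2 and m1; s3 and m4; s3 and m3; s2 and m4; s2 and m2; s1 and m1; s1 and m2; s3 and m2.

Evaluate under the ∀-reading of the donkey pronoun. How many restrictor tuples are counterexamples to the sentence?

"it" takes "a mould" as antecedent — a donkey pronoun bound across the clause boundary.
Strong reading: for every (s,m) with made(s,m), reused(s,m).
Restrictor pairs: (s1,m3) ✗  (s1,m4) ✗  (s2,m2) ✓  (s2,m3) ✗  (s2,m4) ✓  (s3,m1) ✗  (s3,m2) ✓  (s3,m3) ✓  (s3,m4) ✓
Counterexamples (restrictor pairs failing the scope): 4.

4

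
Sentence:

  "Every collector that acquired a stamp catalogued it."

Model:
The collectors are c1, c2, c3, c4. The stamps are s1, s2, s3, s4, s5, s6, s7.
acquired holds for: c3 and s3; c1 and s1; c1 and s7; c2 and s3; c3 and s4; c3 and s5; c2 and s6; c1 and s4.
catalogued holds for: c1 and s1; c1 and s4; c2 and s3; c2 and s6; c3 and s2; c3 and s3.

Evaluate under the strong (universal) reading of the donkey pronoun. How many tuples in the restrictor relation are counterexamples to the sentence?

3

"it" takes "a stamp" as antecedent — a donkey pronoun bound across the clause boundary.
Strong reading: for every (c,s) with acquired(c,s), catalogued(c,s).
Restrictor pairs: (c1,s1) ✓  (c1,s4) ✓  (c1,s7) ✗  (c2,s3) ✓  (c2,s6) ✓  (c3,s3) ✓  (c3,s4) ✗  (c3,s5) ✗
Counterexamples (restrictor pairs failing the scope): 3.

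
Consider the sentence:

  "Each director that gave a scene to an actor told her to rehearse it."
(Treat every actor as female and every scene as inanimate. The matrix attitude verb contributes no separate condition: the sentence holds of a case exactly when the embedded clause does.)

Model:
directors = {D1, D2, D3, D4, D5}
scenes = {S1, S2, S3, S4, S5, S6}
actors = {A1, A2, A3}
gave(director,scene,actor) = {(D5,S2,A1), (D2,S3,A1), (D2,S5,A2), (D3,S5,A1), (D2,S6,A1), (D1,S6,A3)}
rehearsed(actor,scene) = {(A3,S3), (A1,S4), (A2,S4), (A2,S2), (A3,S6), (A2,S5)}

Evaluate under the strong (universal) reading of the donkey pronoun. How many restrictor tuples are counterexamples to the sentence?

"her" takes "an actor" as antecedent and "it" takes "a scene"; both are donkey pronouns co-varying with the restrictor.
Strong reading: for every (d,s,a) with gave(d,s,a), rehearsed(a,s).
Restrictor triples: (D1,S6,A3)→rehearsed(A3,S6) ✓  (D2,S3,A1)→rehearsed(A1,S3) ✗  (D2,S5,A2)→rehearsed(A2,S5) ✓  (D2,S6,A1)→rehearsed(A1,S6) ✗  (D3,S5,A1)→rehearsed(A1,S5) ✗  (D5,S2,A1)→rehearsed(A1,S2) ✗
Counterexamples (restrictor triples failing the scope): 4.

4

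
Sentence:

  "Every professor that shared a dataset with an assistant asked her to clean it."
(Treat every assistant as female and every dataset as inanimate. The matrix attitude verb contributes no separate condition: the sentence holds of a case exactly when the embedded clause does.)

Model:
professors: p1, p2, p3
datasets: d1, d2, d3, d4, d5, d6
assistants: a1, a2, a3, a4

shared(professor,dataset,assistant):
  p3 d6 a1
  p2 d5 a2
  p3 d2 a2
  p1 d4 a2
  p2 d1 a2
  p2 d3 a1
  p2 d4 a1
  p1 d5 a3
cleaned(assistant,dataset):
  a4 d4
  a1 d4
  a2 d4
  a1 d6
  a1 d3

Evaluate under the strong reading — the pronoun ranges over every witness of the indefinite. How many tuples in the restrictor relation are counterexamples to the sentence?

4

"her" takes "an assistant" as antecedent and "it" takes "a dataset"; both are donkey pronouns co-varying with the restrictor.
Strong reading: for every (p,d,a) with shared(p,d,a), cleaned(a,d).
Restrictor triples: (p1,d4,a2)→cleaned(a2,d4) ✓  (p1,d5,a3)→cleaned(a3,d5) ✗  (p2,d1,a2)→cleaned(a2,d1) ✗  (p2,d3,a1)→cleaned(a1,d3) ✓  (p2,d4,a1)→cleaned(a1,d4) ✓  (p2,d5,a2)→cleaned(a2,d5) ✗  (p3,d2,a2)→cleaned(a2,d2) ✗  (p3,d6,a1)→cleaned(a1,d6) ✓
Counterexamples (restrictor triples failing the scope): 4.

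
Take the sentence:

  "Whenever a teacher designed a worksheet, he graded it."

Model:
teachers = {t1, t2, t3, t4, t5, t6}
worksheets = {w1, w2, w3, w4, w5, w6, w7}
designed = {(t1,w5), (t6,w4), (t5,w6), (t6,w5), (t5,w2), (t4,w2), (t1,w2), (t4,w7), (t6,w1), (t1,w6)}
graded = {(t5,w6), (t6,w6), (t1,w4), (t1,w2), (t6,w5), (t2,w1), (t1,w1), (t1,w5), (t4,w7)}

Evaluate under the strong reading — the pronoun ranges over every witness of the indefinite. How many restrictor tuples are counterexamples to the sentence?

"it" takes "a worksheet" as antecedent — a donkey pronoun bound across the clause boundary.
Strong reading: for every (t,w) with designed(t,w), graded(t,w).
Restrictor pairs: (t1,w2) ✓  (t1,w5) ✓  (t1,w6) ✗  (t4,w2) ✗  (t4,w7) ✓  (t5,w2) ✗  (t5,w6) ✓  (t6,w1) ✗  (t6,w4) ✗  (t6,w5) ✓
Counterexamples (restrictor pairs failing the scope): 5.

5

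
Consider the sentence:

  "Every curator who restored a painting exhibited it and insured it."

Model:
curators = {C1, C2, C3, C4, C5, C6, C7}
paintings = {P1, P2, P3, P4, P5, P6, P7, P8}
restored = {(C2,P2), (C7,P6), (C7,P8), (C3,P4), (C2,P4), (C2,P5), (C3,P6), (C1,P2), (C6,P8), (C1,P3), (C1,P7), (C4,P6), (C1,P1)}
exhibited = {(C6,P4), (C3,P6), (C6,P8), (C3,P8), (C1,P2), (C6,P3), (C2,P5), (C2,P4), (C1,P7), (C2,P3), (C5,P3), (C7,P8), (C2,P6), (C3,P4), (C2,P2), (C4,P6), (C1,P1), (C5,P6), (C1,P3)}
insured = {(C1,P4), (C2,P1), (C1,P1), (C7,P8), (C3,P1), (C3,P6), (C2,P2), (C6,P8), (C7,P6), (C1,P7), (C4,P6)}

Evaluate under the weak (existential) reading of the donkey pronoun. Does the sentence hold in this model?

"it" takes "a painting" as antecedent — a donkey pronoun bound across the clause boundary.
Weak reading: every curator c with some restored-painting has at least one restored-painting p such that exhibited(c,p) ∧ insured(c,p).
Per curator: C1:✓  C2:✓  C3:✓  C4:✓  C6:✓  C7:✓
Every curator in the restrictor has a witness.

True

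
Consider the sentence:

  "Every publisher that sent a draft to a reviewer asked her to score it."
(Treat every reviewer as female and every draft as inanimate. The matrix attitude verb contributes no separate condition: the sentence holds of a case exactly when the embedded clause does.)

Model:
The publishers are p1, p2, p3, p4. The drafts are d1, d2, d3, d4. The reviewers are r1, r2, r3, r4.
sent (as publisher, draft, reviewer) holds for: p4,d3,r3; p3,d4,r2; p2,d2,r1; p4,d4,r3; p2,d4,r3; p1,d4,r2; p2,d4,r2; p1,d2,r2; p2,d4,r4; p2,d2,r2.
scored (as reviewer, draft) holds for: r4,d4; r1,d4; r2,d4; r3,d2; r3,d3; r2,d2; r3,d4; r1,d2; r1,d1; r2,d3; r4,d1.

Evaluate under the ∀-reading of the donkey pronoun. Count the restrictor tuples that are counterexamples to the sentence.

0

"her" takes "a reviewer" as antecedent and "it" takes "a draft"; both are donkey pronouns co-varying with the restrictor.
Strong reading: for every (p,d,r) with sent(p,d,r), scored(r,d).
Restrictor triples: (p1,d2,r2)→scored(r2,d2) ✓  (p1,d4,r2)→scored(r2,d4) ✓  (p2,d2,r1)→scored(r1,d2) ✓  (p2,d2,r2)→scored(r2,d2) ✓  (p2,d4,r2)→scored(r2,d4) ✓  (p2,d4,r3)→scored(r3,d4) ✓  (p2,d4,r4)→scored(r4,d4) ✓  (p3,d4,r2)→scored(r2,d4) ✓  (p4,d3,r3)→scored(r3,d3) ✓  (p4,d4,r3)→scored(r3,d4) ✓
Counterexamples (restrictor triples failing the scope): 0.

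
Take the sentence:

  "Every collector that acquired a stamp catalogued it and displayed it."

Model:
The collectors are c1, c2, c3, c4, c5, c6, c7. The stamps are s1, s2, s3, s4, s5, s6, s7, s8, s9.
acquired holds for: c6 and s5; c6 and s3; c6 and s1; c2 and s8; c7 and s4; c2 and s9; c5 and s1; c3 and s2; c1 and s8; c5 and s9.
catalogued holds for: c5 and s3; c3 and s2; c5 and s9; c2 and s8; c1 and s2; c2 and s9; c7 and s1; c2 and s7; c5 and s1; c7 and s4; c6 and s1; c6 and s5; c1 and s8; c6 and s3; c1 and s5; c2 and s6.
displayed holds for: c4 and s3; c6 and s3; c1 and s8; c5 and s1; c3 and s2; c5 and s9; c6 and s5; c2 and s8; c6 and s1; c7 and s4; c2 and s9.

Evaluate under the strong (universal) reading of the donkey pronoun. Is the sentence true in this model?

True

"it" takes "a stamp" as antecedent — a donkey pronoun bound across the clause boundary.
Strong reading: for every (c,s) with acquired(c,s), catalogued(c,s) ∧ displayed(c,s).
Restrictor pairs: (c1,s8) ✓  (c2,s8) ✓  (c2,s9) ✓  (c3,s2) ✓  (c5,s1) ✓  (c5,s9) ✓  (c6,s1) ✓  (c6,s3) ✓  (c6,s5) ✓  (c7,s4) ✓
Every restrictor pair satisfies the scope.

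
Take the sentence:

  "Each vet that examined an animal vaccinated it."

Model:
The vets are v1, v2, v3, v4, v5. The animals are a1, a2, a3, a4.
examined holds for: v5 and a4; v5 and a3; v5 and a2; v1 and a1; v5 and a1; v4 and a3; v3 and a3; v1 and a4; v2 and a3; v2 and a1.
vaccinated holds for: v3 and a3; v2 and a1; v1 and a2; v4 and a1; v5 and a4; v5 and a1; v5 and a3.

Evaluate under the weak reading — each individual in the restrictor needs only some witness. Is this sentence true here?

False

"it" takes "an animal" as antecedent — a donkey pronoun bound across the clause boundary.
Weak reading: every vet v with some examined-animal has at least one examined-animal a such that vaccinated(v,a).
Per vet: v1:✗  v2:✓  v3:✓  v4:✗  v5:✓
v1 has no witness among its examined-animals.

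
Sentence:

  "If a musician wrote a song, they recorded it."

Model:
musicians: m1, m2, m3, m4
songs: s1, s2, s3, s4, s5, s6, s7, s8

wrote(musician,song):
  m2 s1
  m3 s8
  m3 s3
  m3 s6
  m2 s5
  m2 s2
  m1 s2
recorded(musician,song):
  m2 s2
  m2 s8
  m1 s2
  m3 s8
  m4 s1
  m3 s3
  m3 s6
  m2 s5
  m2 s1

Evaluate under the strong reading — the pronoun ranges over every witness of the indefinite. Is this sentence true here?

"it" takes "a song" as antecedent — a donkey pronoun bound across the clause boundary.
Strong reading: for every (m,s) with wrote(m,s), recorded(m,s).
Restrictor pairs: (m1,s2) ✓  (m2,s1) ✓  (m2,s2) ✓  (m2,s5) ✓  (m3,s3) ✓  (m3,s6) ✓  (m3,s8) ✓
Every restrictor pair satisfies the scope.

True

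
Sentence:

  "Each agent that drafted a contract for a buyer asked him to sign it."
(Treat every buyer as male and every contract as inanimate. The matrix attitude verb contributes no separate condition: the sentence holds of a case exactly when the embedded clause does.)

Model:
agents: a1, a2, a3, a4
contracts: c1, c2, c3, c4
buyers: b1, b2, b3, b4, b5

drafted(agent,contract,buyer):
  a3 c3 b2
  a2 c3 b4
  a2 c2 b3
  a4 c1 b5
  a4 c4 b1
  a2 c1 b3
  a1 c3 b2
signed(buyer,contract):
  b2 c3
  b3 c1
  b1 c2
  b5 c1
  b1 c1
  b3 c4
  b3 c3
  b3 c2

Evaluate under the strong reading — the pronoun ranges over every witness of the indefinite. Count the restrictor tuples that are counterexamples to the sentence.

2

"him" takes "a buyer" as antecedent and "it" takes "a contract"; both are donkey pronouns co-varying with the restrictor.
Strong reading: for every (a,c,b) with drafted(a,c,b), signed(b,c).
Restrictor triples: (a1,c3,b2)→signed(b2,c3) ✓  (a2,c1,b3)→signed(b3,c1) ✓  (a2,c2,b3)→signed(b3,c2) ✓  (a2,c3,b4)→signed(b4,c3) ✗  (a3,c3,b2)→signed(b2,c3) ✓  (a4,c1,b5)→signed(b5,c1) ✓  (a4,c4,b1)→signed(b1,c4) ✗
Counterexamples (restrictor triples failing the scope): 2.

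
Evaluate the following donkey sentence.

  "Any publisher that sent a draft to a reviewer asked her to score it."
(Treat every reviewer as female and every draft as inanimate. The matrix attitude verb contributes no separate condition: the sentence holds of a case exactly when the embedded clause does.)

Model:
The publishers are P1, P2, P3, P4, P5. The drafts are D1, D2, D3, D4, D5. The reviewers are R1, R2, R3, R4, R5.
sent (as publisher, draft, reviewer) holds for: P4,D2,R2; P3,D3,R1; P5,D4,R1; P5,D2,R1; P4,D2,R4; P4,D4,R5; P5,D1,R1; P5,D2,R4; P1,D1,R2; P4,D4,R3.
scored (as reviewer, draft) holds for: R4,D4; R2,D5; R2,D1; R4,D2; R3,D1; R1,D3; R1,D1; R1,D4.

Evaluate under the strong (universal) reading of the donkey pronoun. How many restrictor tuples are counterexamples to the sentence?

"her" takes "a reviewer" as antecedent and "it" takes "a draft"; both are donkey pronouns co-varying with the restrictor.
Strong reading: for every (p,d,r) with sent(p,d,r), scored(r,d).
Restrictor triples: (P1,D1,R2)→scored(R2,D1) ✓  (P3,D3,R1)→scored(R1,D3) ✓  (P4,D2,R2)→scored(R2,D2) ✗  (P4,D2,R4)→scored(R4,D2) ✓  (P4,D4,R3)→scored(R3,D4) ✗  (P4,D4,R5)→scored(R5,D4) ✗  (P5,D1,R1)→scored(R1,D1) ✓  (P5,D2,R1)→scored(R1,D2) ✗  (P5,D2,R4)→scored(R4,D2) ✓  (P5,D4,R1)→scored(R1,D4) ✓
Counterexamples (restrictor triples failing the scope): 4.

4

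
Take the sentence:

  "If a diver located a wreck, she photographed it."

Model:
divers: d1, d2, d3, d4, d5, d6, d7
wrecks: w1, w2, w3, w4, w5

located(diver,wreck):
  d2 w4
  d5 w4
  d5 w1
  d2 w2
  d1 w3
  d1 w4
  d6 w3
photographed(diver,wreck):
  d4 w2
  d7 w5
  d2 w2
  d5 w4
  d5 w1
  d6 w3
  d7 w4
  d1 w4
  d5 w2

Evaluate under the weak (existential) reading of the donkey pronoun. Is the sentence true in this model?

True

"it" takes "a wreck" as antecedent — a donkey pronoun bound across the clause boundary.
Weak reading: every diver d with some located-wreck has at least one located-wreck w such that photographed(d,w).
Per diver: d1:✓  d2:✓  d5:✓  d6:✓
Every diver in the restrictor has a witness.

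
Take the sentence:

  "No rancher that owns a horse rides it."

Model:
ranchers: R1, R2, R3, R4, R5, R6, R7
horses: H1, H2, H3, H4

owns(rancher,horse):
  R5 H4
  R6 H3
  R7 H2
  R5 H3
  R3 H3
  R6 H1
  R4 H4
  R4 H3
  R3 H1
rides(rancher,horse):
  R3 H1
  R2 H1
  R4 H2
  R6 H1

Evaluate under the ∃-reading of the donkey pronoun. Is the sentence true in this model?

False

"it" takes "a horse" as antecedent — a donkey pronoun bound across the clause boundary.
Truth condition: for no (r,h) with owns(r,h) does rides(r,h) hold.
Restrictor pairs — does the scope hold? (R3,H1):holds  (R3,H3):fails  (R4,H3):fails  (R4,H4):fails  (R5,H3):fails  (R5,H4):fails  (R6,H1):holds  (R6,H3):fails  (R7,H2):fails
Scope holds for 2 pair(s), so the sentence is false.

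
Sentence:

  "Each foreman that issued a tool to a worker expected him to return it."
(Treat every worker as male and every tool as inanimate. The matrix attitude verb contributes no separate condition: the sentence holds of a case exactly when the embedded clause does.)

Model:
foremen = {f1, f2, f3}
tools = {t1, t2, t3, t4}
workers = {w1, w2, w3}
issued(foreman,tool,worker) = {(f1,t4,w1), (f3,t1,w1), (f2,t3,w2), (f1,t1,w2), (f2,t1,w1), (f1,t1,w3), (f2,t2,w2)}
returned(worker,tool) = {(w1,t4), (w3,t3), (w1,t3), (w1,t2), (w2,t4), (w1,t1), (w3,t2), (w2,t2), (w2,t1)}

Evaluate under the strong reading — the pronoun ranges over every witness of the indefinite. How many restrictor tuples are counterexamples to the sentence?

"him" takes "a worker" as antecedent and "it" takes "a tool"; both are donkey pronouns co-varying with the restrictor.
Strong reading: for every (f,t,w) with issued(f,t,w), returned(w,t).
Restrictor triples: (f1,t1,w2)→returned(w2,t1) ✓  (f1,t1,w3)→returned(w3,t1) ✗  (f1,t4,w1)→returned(w1,t4) ✓  (f2,t1,w1)→returned(w1,t1) ✓  (f2,t2,w2)→returned(w2,t2) ✓  (f2,t3,w2)→returned(w2,t3) ✗  (f3,t1,w1)→returned(w1,t1) ✓
Counterexamples (restrictor triples failing the scope): 2.

2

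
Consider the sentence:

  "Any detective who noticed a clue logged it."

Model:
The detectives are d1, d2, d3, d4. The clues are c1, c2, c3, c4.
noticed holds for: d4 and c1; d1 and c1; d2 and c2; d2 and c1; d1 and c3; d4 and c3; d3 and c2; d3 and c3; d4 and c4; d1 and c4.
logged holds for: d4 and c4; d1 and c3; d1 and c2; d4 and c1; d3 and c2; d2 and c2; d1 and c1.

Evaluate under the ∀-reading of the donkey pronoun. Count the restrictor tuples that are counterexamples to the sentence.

"it" takes "a clue" as antecedent — a donkey pronoun bound across the clause boundary.
Strong reading: for every (d,c) with noticed(d,c), logged(d,c).
Restrictor pairs: (d1,c1) ✓  (d1,c3) ✓  (d1,c4) ✗  (d2,c1) ✗  (d2,c2) ✓  (d3,c2) ✓  (d3,c3) ✗  (d4,c1) ✓  (d4,c3) ✗  (d4,c4) ✓
Counterexamples (restrictor pairs failing the scope): 4.

4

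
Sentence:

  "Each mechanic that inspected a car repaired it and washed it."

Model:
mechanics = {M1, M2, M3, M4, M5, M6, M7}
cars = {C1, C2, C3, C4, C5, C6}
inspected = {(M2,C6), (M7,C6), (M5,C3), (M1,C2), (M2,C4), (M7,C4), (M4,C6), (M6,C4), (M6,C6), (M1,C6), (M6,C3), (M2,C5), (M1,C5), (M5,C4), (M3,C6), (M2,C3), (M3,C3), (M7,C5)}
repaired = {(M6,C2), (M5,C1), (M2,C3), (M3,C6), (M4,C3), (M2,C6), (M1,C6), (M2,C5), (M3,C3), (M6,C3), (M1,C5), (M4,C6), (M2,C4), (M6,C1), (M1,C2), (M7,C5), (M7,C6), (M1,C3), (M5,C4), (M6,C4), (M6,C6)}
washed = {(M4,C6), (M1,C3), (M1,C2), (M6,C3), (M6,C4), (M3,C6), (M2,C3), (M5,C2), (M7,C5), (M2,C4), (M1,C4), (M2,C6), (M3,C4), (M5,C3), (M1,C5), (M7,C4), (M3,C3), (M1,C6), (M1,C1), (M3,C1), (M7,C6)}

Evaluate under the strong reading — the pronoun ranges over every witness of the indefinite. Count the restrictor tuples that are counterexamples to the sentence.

5

"it" takes "a car" as antecedent — a donkey pronoun bound across the clause boundary.
Strong reading: for every (m,c) with inspected(m,c), repaired(m,c) ∧ washed(m,c).
Restrictor pairs: (M1,C2) ✓  (M1,C5) ✓  (M1,C6) ✓  (M2,C3) ✓  (M2,C4) ✓  (M2,C5) ✗  (M2,C6) ✓  (M3,C3) ✓  (M3,C6) ✓  (M4,C6) ✓  (M5,C3) ✗  (M5,C4) ✗  (M6,C3) ✓  (M6,C4) ✓  (M6,C6) ✗  (M7,C4) ✗  (M7,C5) ✓  (M7,C6) ✓
Counterexamples (restrictor pairs failing the scope): 5.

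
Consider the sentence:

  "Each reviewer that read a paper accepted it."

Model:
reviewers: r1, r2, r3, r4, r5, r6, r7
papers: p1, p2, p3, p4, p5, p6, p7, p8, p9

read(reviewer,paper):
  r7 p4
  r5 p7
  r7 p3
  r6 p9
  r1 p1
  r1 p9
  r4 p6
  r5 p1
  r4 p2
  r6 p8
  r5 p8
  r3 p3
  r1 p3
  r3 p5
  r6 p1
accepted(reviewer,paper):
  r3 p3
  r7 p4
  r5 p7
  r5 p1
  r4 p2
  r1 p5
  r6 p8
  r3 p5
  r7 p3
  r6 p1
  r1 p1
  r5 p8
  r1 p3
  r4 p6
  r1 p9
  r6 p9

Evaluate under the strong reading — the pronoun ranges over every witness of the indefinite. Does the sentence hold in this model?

"it" takes "a paper" as antecedent — a donkey pronoun bound across the clause boundary.
Strong reading: for every (r,p) with read(r,p), accepted(r,p).
Restrictor pairs: (r1,p1) ✓  (r1,p3) ✓  (r1,p9) ✓  (r3,p3) ✓  (r3,p5) ✓  (r4,p2) ✓  (r4,p6) ✓  (r5,p1) ✓  (r5,p7) ✓  (r5,p8) ✓  (r6,p1) ✓  (r6,p8) ✓  (r6,p9) ✓  (r7,p3) ✓  (r7,p4) ✓
Every restrictor pair satisfies the scope.

True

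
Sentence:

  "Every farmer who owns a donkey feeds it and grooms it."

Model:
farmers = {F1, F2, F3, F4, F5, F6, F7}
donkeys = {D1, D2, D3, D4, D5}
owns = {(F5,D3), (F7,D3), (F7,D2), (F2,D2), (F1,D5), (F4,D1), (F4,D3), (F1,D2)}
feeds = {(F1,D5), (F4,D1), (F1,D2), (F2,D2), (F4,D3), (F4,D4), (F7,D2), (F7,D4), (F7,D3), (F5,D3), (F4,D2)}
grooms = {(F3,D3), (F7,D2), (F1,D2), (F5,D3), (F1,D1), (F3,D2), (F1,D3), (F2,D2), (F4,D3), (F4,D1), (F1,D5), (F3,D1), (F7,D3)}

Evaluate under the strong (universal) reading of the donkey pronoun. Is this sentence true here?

True

"it" takes "a donkey" as antecedent — a donkey pronoun bound across the clause boundary.
Strong reading: for every (f,d) with owns(f,d), feeds(f,d) ∧ grooms(f,d).
Restrictor pairs: (F1,D2) ✓  (F1,D5) ✓  (F2,D2) ✓  (F4,D1) ✓  (F4,D3) ✓  (F5,D3) ✓  (F7,D2) ✓  (F7,D3) ✓
Every restrictor pair satisfies the scope.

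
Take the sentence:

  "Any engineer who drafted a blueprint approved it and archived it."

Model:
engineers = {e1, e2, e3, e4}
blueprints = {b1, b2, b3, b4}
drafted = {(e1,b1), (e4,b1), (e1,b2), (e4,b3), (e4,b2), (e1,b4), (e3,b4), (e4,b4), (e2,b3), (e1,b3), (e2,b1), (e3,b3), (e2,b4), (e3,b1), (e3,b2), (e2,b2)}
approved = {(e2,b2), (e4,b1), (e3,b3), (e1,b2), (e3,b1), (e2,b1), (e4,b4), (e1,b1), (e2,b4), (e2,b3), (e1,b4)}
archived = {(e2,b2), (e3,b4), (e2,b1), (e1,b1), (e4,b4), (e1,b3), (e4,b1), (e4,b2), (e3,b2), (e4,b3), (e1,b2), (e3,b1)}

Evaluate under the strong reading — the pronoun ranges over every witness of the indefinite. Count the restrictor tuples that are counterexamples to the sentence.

"it" takes "a blueprint" as antecedent — a donkey pronoun bound across the clause boundary.
Strong reading: for every (e,b) with drafted(e,b), approved(e,b) ∧ archived(e,b).
Restrictor pairs: (e1,b1) ✓  (e1,b2) ✓  (e1,b3) ✗  (e1,b4) ✗  (e2,b1) ✓  (e2,b2) ✓  (e2,b3) ✗  (e2,b4) ✗  (e3,b1) ✓  (e3,b2) ✗  (e3,b3) ✗  (e3,b4) ✗  (e4,b1) ✓  (e4,b2) ✗  (e4,b3) ✗  (e4,b4) ✓
Counterexamples (restrictor pairs failing the scope): 9.

9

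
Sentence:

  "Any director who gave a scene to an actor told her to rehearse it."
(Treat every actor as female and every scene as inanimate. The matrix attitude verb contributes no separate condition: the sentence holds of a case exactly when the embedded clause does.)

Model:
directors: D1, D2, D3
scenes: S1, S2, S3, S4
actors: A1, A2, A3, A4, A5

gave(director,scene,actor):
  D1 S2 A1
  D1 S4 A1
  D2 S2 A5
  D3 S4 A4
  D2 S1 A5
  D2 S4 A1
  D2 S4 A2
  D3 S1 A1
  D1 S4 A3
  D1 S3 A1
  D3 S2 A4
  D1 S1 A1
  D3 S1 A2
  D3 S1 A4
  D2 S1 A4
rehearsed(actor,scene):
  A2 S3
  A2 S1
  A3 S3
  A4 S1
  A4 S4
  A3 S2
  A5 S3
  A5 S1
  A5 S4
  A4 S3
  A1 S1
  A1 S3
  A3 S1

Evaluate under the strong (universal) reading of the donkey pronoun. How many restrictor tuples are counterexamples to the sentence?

7

"her" takes "an actor" as antecedent and "it" takes "a scene"; both are donkey pronouns co-varying with the restrictor.
Strong reading: for every (d,s,a) with gave(d,s,a), rehearsed(a,s).
Restrictor triples: (D1,S1,A1)→rehearsed(A1,S1) ✓  (D1,S2,A1)→rehearsed(A1,S2) ✗  (D1,S3,A1)→rehearsed(A1,S3) ✓  (D1,S4,A1)→rehearsed(A1,S4) ✗  (D1,S4,A3)→rehearsed(A3,S4) ✗  (D2,S1,A4)→rehearsed(A4,S1) ✓  (D2,S1,A5)→rehearsed(A5,S1) ✓  (D2,S2,A5)→rehearsed(A5,S2) ✗  (D2,S4,A1)→rehearsed(A1,S4) ✗  (D2,S4,A2)→rehearsed(A2,S4) ✗  (D3,S1,A1)→rehearsed(A1,S1) ✓  (D3,S1,A2)→rehearsed(A2,S1) ✓  (D3,S1,A4)→rehearsed(A4,S1) ✓  (D3,S2,A4)→rehearsed(A4,S2) ✗  (D3,S4,A4)→rehearsed(A4,S4) ✓
Counterexamples (restrictor triples failing the scope): 7.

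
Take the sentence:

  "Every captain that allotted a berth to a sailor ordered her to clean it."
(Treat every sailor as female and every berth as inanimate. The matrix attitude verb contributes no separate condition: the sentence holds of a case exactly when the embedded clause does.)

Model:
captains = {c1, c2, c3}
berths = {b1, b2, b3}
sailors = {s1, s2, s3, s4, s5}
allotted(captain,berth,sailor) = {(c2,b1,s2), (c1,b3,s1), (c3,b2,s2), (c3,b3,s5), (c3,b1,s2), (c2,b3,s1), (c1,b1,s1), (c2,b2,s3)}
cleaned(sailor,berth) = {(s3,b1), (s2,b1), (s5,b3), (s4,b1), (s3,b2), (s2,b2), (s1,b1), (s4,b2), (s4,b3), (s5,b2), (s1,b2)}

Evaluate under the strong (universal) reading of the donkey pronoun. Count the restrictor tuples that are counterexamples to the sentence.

2

"her" takes "a sailor" as antecedent and "it" takes "a berth"; both are donkey pronouns co-varying with the restrictor.
Strong reading: for every (c,b,s) with allotted(c,b,s), cleaned(s,b).
Restrictor triples: (c1,b1,s1)→cleaned(s1,b1) ✓  (c1,b3,s1)→cleaned(s1,b3) ✗  (c2,b1,s2)→cleaned(s2,b1) ✓  (c2,b2,s3)→cleaned(s3,b2) ✓  (c2,b3,s1)→cleaned(s1,b3) ✗  (c3,b1,s2)→cleaned(s2,b1) ✓  (c3,b2,s2)→cleaned(s2,b2) ✓  (c3,b3,s5)→cleaned(s5,b3) ✓
Counterexamples (restrictor triples failing the scope): 2.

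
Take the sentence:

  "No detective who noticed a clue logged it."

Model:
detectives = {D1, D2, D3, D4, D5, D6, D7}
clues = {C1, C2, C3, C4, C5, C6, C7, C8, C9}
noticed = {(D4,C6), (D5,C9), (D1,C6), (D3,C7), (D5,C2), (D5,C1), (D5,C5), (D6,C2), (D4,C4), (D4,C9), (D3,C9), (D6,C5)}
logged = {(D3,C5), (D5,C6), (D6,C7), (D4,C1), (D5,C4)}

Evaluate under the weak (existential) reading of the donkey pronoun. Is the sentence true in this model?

True

"it" takes "a clue" as antecedent — a donkey pronoun bound across the clause boundary.
Truth condition: for no (d,c) with noticed(d,c) does logged(d,c) hold.
Restrictor pairs — does the scope hold? (D1,C6):fails  (D3,C7):fails  (D3,C9):fails  (D4,C4):fails  (D4,C6):fails  (D4,C9):fails  (D5,C1):fails  (D5,C2):fails  (D5,C5):fails  (D5,C9):fails  (D6,C2):fails  (D6,C5):fails
Scope holds for no restrictor pair, so the sentence is true.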